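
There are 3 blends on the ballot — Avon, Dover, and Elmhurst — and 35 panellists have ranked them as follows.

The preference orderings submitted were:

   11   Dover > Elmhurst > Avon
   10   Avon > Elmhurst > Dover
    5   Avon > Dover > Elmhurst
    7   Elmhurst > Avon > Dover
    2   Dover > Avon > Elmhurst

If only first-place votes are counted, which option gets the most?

Avon

First-place vote totals:
  Avon: 15
  Dover: 13
  Elmhurst: 7
Avon has the most first-place votes.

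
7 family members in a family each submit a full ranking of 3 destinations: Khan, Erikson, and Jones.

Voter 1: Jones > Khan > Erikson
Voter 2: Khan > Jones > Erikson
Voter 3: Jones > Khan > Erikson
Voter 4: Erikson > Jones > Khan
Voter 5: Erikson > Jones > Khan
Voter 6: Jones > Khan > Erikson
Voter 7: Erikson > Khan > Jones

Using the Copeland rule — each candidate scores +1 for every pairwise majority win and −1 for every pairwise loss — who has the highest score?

Jones

Pairwise results:
  Khan vs Erikson: Khan wins 4–3.
  Khan vs Jones: Jones wins 5–2.
  Erikson vs Jones: Jones wins 4–3.
Copeland scores (wins − losses):
  Khan: 1 − 1 = 0
  Erikson: 0 − 2 = -2
  Jones: 2 − 0 = 2
Jones has the best Copeland score.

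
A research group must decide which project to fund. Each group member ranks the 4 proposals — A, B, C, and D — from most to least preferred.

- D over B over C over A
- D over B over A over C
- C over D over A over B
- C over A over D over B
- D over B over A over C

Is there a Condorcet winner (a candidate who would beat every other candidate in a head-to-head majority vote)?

Head-to-head results (5 voters total):
A vs B: B wins 3–2.
A vs C: C wins 3–2.
A vs D: D wins 4–1.
B vs C: B wins 3–2.
B vs D: D wins 5–0.
C vs D: D wins 3–2.
D beats each rival — A (4–1), B (5–0), C (3–2) — so D is the Condorcet winner.

Yes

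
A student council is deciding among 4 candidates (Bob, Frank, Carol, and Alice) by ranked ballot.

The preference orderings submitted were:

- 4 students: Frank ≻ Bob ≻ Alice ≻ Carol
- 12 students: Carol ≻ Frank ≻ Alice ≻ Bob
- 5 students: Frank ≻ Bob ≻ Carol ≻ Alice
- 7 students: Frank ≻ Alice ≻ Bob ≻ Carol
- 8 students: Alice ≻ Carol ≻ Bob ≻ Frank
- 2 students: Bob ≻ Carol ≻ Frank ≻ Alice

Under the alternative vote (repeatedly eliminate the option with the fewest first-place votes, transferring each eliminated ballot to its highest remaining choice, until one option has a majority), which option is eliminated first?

Bob

Round 1: Frank 16, Carol 12, Alice 8, Bob 2. Bob has the fewest and is eliminated.
Round 2: Frank 16, Carol 14, Alice 8. Alice has the fewest and is eliminated.
Round 3: Carol 22, Frank 16. Carol has a majority.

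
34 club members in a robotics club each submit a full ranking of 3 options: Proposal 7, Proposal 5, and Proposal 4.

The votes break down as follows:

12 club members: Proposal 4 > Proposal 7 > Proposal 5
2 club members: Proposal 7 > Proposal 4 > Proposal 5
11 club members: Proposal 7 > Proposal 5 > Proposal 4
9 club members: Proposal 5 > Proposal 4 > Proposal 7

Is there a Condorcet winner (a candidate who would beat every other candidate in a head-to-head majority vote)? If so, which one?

No Condorcet winner

Head-to-head results (34 voters total):
Proposal 7 vs Proposal 5: Proposal 7 wins 25–9.
Proposal 7 vs Proposal 4: Proposal 4 wins 21–13.
Proposal 5 vs Proposal 4: Proposal 5 wins 20–14.
No candidate beats all others: Proposal 7 beats Proposal 5 beats Proposal 4 beats Proposal 7, a majority cycle.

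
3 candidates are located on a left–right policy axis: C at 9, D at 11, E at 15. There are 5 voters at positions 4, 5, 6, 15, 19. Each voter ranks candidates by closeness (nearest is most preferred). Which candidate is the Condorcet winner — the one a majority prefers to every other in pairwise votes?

C

With single-peaked preferences on a line, the Condorcet winner is the candidate closest to the median voter.
The median voter (position 6) is closest to C at 9.
Check: C vs E — voters closer to C: 3 of 5.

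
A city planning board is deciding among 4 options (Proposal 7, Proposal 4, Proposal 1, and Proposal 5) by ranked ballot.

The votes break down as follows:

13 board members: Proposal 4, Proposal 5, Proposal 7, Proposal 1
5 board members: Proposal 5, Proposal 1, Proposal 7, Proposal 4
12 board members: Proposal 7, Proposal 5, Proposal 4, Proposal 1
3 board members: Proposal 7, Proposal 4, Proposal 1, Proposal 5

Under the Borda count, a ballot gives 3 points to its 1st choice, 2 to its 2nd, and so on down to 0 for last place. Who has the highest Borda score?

Borda scores:
  Proposal 7: 13·1 + 5·1 + 12·3 + 3·3 = 63
  Proposal 4: 13·3 + 5·0 + 12·1 + 3·2 = 57
  Proposal 1: 13·0 + 5·2 + 12·0 + 3·1 = 13
  Proposal 5: 13·2 + 5·3 + 12·2 + 3·0 = 65
Proposal 5 has the highest total.

Proposal 5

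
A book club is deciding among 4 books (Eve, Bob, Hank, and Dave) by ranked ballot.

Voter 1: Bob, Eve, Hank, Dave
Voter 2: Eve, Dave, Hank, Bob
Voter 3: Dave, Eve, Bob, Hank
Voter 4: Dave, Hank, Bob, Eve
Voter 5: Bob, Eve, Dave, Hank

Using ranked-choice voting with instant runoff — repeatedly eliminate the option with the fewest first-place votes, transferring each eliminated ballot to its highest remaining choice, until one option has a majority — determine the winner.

Round 1: Bob 2, Dave 2, Eve 1, Hank 0. Hank has the fewest and is eliminated.
Round 2: Bob 2, Dave 2, Eve 1. Eve has the fewest and is eliminated.
Round 3: Dave 3, Bob 2. Dave has a majority.

Dave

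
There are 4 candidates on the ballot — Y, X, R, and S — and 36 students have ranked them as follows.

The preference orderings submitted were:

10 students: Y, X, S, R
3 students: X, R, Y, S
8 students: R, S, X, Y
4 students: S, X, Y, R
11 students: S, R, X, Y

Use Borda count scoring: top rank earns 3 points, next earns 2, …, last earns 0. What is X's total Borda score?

56

Borda scores:
  Y: 10·3 + 3·1 + 8·0 + 4·1 + 11·0 = 37
  X: 10·2 + 3·3 + 8·1 + 4·2 + 11·1 = 56
  R: 10·0 + 3·2 + 8·3 + 4·0 + 11·2 = 52
  S: 10·1 + 3·0 + 8·2 + 4·3 + 11·3 = 71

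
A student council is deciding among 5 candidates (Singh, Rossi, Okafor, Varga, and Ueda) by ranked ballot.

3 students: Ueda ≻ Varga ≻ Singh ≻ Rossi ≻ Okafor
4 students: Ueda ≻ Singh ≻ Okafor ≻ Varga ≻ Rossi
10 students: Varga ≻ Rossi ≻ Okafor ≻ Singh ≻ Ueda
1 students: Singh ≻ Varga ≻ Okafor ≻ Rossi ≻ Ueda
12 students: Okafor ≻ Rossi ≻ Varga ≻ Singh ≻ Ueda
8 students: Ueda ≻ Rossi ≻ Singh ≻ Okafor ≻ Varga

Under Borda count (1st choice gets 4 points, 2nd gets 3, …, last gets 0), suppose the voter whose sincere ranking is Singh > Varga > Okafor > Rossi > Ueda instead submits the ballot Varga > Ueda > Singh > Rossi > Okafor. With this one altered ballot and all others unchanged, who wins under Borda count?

Rossi

Borda totals with the altered ballot: Singh 58, Rossi 94, Okafor 84, Varga 81, Ueda 63.
The winner is unchanged: still Rossi.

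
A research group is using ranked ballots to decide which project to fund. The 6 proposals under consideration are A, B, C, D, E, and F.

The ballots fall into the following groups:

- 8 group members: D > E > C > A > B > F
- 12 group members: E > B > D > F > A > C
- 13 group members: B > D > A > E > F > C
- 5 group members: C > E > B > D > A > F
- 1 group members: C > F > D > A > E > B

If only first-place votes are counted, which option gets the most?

B

First-place vote totals:
  A: 0
  B: 13
  C: 6
  D: 8
  E: 12
  F: 0
B has the most first-place votes.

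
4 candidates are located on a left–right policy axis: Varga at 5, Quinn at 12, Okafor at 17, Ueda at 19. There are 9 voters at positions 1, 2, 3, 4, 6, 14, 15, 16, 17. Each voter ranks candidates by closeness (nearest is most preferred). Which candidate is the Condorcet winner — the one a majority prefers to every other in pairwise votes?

With single-peaked preferences on a line, the Condorcet winner is the candidate closest to the median voter.
The median voter (position 6) is closest to Varga at 5.
Check: Varga vs Quinn — voters closer to Varga: 5 of 9.

Varga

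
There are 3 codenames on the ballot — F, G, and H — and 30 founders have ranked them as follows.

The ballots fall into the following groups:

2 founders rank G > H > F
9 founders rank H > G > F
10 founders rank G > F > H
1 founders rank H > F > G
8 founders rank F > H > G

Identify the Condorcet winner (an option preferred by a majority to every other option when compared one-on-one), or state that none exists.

There is no Condorcet winner

Head-to-head results (30 voters total):
F vs G: G wins 21–9.
F vs H: F wins 18–12.
G vs H: H wins 18–12.
No candidate beats all others: F beats H beats G beats F, a majority cycle.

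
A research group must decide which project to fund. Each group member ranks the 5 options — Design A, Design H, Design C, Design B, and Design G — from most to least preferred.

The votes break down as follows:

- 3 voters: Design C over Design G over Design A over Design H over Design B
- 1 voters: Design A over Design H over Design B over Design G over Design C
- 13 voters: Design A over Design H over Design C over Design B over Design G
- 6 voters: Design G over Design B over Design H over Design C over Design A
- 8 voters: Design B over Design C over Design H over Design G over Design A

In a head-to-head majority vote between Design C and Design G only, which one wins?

Ballots ranking Design C above Design G: 3+13+8 = 24.
Ballots ranking Design G above Design C: 1+6 = 7.
Design C wins the head-to-head, 24–7.

Design C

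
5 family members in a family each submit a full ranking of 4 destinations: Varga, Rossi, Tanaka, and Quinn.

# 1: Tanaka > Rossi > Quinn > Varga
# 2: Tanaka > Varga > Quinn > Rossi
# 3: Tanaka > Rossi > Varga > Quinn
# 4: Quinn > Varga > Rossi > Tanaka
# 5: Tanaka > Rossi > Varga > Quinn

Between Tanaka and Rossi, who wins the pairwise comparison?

Ballots ranking Tanaka above Rossi: 4.
Ballots ranking Rossi above Tanaka: 1.
Tanaka wins the head-to-head, 4–1.

Tanaka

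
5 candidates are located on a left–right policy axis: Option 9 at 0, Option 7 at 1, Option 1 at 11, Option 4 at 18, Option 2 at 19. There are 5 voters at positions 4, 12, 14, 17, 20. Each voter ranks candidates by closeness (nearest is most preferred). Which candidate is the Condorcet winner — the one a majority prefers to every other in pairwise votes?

Option 1

With single-peaked preferences on a line, the Condorcet winner is the candidate closest to the median voter.
The median voter (position 14) is closest to Option 1 at 11.
Check: Option 1 vs Option 9 — voters closer to Option 1: 4 of 5.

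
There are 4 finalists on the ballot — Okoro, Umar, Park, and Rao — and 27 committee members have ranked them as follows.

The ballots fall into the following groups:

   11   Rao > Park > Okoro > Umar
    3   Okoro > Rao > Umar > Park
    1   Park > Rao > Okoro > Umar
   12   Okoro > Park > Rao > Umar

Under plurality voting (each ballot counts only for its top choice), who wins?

Okoro

First-place vote totals:
  Okoro: 15
  Umar: 0
  Park: 1
  Rao: 11
Okoro has the most first-place votes.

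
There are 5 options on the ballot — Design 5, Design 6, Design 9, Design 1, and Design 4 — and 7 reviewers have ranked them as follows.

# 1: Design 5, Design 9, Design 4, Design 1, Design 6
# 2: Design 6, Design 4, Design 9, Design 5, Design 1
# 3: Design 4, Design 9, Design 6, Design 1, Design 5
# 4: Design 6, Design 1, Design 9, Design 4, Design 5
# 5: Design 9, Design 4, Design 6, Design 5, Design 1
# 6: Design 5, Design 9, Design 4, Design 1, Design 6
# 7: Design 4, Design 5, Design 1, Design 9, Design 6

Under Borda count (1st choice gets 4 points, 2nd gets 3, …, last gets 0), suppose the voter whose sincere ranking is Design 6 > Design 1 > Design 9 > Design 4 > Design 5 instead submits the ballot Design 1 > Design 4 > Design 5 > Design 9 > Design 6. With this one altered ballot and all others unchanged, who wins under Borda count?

Borda totals with the altered ballot: Design 5 15, Design 6 8, Design 9 17, Design 1 9, Design 4 21.
The winner is unchanged: still Design 4.

Design 4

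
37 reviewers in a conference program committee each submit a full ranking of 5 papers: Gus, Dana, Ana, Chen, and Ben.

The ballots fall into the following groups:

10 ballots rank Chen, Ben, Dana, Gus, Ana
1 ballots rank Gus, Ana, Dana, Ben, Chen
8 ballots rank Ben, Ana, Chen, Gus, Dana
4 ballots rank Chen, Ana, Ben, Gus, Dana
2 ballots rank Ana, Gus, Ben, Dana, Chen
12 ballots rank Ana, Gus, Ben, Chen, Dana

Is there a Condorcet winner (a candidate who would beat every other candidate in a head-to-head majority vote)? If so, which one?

Ana

Head-to-head results (37 voters total):
Gus vs Dana: Gus wins 27–10.
Gus vs Ana: Ana wins 26–11.
Gus vs Chen: Chen wins 22–15.
Gus vs Ben: Ben wins 22–15.
Dana vs Ana: Ana wins 27–10.
Dana vs Chen: Chen wins 34–3.
Dana vs Ben: Ben wins 36–1.
Ana vs Chen: Ana wins 23–14.
Ana vs Ben: Ana wins 19–18.
Chen vs Ben: Ben wins 23–14.
Ana beats each rival — Gus (26–11), Dana (27–10), Chen (23–14), Ben (19–18) — so Ana is the Condorcet winner.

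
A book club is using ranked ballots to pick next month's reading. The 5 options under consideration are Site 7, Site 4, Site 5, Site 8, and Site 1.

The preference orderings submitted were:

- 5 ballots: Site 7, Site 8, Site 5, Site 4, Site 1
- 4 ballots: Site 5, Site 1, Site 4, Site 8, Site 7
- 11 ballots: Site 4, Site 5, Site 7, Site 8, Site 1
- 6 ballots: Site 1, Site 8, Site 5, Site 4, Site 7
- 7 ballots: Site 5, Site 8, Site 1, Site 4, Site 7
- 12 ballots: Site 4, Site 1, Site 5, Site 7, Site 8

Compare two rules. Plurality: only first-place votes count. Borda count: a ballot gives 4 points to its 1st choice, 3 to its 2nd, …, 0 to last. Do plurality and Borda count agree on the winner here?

No

Plurality first-place counts: Site 7 5, Site 4 23, Site 5 11, Site 8 0, Site 1 6 → Site 4.
Borda totals: Site 7 54, Site 4 118, Site 5 123, Site 8 69, Site 1 86 → Site 5.
The two rules disagree: plurality picks Site 4, Borda picks Site 5.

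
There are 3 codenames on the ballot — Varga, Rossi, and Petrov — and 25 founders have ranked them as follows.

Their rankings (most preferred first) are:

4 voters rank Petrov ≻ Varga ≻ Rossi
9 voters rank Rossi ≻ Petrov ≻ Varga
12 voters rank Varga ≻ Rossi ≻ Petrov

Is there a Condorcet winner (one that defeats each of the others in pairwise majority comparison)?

Head-to-head results (25 voters total):
Varga vs Rossi: Varga wins 16–9.
Varga vs Petrov: Petrov wins 13–12.
Rossi vs Petrov: Rossi wins 21–4.
No candidate beats all others: Varga beats Rossi beats Petrov beats Varga, a majority cycle.

No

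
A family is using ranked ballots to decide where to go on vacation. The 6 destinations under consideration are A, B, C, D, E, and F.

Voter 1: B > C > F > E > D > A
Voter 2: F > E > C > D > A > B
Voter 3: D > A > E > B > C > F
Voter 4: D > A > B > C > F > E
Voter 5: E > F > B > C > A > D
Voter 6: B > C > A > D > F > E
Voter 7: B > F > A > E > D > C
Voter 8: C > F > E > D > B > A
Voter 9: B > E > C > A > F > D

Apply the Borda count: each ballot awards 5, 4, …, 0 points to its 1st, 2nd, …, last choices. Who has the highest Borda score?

Borda scores:
  A: 0 + 1 + 4 + 4 + 1 + 3 + 3 + 0 + 2 = 18
  B: 5 + 0 + 2 + 3 + 3 + 5 + 5 + 1 + 5 = 29
  C: 4 + 3 + 1 + 2 + 2 + 4 + 0 + 5 + 3 = 24
  D: 1 + 2 + 5 + 5 + 0 + 2 + 1 + 2 + 0 = 18
  E: 2 + 4 + 3 + 0 + 5 + 0 + 2 + 3 + 4 = 23
  F: 3 + 5 + 0 + 1 + 4 + 1 + 4 + 4 + 1 = 23
B has the highest total.

B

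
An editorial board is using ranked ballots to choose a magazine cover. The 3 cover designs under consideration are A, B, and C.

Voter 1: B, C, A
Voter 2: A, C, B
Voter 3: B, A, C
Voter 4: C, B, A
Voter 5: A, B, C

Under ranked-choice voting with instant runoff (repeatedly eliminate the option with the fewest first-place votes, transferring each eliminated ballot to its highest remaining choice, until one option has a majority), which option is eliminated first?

C

Round 1: A 2, B 2, C 1. C has the fewest and is eliminated.
Round 2: B 3, A 2. B has a majority.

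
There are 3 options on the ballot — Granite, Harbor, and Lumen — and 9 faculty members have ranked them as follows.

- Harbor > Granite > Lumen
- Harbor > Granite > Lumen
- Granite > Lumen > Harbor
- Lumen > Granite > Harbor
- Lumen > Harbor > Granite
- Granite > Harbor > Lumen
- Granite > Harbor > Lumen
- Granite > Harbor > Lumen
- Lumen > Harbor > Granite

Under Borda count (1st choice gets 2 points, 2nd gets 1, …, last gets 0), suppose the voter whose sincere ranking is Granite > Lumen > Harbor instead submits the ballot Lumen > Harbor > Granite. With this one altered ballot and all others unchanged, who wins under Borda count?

Harbor

Borda totals with the altered ballot: Granite 9, Harbor 10, Lumen 8.
The switch changes the winner from Granite to Harbor.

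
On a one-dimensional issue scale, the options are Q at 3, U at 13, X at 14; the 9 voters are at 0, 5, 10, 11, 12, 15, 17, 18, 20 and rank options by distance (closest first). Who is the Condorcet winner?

With single-peaked preferences on a line, the Condorcet winner is the candidate closest to the median voter.
The median voter (position 12) is closest to U at 13.
Check: U vs X — voters closer to U: 5 of 9.

U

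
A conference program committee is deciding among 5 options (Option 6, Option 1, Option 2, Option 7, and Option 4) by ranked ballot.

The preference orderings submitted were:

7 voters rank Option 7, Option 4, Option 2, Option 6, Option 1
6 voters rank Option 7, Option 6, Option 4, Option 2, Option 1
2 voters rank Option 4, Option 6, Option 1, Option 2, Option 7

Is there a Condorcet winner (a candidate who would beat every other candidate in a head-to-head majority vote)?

Yes

Head-to-head results (15 voters total):
Option 6 vs Option 1: Option 6 wins 15–0.
Option 6 vs Option 2: Option 6 wins 8–7.
Option 6 vs Option 7: Option 7 wins 13–2.
Option 6 vs Option 4: Option 4 wins 9–6.
Option 1 vs Option 2: Option 2 wins 13–2.
Option 1 vs Option 7: Option 7 wins 13–2.
Option 1 vs Option 4: Option 4 wins 15–0.
Option 2 vs Option 7: Option 7 wins 13–2.
Option 2 vs Option 4: Option 4 wins 15–0.
Option 7 vs Option 4: Option 7 wins 13–2.
Option 7 beats each rival — Option 6 (13–2), Option 1 (13–2), Option 2 (13–2), Option 4 (13–2) — so Option 7 is the Condorcet winner.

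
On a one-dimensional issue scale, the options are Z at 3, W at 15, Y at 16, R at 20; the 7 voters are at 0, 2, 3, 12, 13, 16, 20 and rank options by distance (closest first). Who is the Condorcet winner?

With single-peaked preferences on a line, the Condorcet winner is the candidate closest to the median voter.
The median voter (position 12) is closest to W at 15.
Check: W vs Z — voters closer to W: 4 of 7.

W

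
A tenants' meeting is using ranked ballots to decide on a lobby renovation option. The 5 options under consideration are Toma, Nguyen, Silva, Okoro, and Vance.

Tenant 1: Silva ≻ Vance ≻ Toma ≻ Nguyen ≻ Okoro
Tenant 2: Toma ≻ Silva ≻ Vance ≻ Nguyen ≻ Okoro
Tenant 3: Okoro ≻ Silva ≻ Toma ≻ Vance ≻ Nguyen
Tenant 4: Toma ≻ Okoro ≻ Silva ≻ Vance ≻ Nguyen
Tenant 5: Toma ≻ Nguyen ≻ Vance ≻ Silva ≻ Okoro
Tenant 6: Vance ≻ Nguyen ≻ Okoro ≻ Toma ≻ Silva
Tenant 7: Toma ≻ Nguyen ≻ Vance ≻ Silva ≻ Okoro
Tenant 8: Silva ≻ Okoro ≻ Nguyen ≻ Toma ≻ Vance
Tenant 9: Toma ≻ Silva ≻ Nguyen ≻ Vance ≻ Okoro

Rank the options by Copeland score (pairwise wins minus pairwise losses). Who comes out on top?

Pairwise results:
  Toma vs Nguyen: Toma wins 7–2.
  Toma vs Silva: Toma wins 6–3.
  Toma vs Okoro: Toma wins 6–3.
  Toma vs Vance: Toma wins 7–2.
  Nguyen vs Silva: Silva wins 6–3.
  Nguyen vs Okoro: Nguyen wins 6–3.
  Nguyen vs Vance: Vance wins 5–4.
  Silva vs Okoro: Silva wins 6–3.
  Silva vs Vance: Silva wins 6–3.
  Okoro vs Vance: Vance wins 6–3.
Copeland scores (wins − losses):
  Toma: 4 − 0 = 4
  Nguyen: 1 − 3 = -2
  Silva: 3 − 1 = 2
  Okoro: 0 − 4 = -4
  Vance: 2 − 2 = 0
Toma has the best Copeland score.

Toma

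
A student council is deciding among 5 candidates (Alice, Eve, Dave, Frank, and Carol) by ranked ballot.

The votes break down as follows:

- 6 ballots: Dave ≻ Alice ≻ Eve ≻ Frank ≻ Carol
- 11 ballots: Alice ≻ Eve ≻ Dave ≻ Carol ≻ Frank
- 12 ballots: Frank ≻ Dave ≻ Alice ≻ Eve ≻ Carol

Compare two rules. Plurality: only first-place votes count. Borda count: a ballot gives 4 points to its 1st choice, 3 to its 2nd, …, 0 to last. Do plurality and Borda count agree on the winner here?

Plurality first-place counts: Alice 11, Eve 0, Dave 6, Frank 12, Carol 0 → Frank.
Borda totals: Alice 86, Eve 57, Dave 82, Frank 54, Carol 11 → Alice.
The two rules disagree: plurality picks Frank, Borda picks Alice.

No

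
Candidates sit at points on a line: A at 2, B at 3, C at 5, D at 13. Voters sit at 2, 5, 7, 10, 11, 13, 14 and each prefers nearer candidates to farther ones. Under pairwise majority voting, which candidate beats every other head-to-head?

D

With single-peaked preferences on a line, the Condorcet winner is the candidate closest to the median voter.
The median voter (position 10) is closest to D at 13.
Check: D vs B — voters closer to D: 4 of 7.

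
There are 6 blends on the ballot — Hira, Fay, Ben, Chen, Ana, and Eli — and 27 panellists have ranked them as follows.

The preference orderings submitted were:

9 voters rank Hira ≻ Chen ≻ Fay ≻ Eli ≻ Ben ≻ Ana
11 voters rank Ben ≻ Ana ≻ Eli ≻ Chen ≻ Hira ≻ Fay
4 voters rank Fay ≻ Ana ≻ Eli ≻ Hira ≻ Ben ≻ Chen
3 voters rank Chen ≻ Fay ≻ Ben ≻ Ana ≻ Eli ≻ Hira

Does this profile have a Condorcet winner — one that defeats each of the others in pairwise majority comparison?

Head-to-head results (27 voters total):
Hira vs Fay: Hira wins 20–7.
Hira vs Ben: Ben wins 14–13.
Hira vs Chen: Chen wins 14–13.
Hira vs Ana: Ana wins 18–9.
Hira vs Eli: Eli wins 18–9.
Fay vs Ben: Fay wins 16–11.
Fay vs Chen: Chen wins 23–4.
Fay vs Ana: Fay wins 16–11.
Fay vs Eli: Fay wins 16–11.
Ben vs Chen: Ben wins 15–12.
Ben vs Ana: Ben wins 23–4.
Ben vs Eli: Ben wins 14–13.
Chen vs Ana: Ana wins 15–12.
Chen vs Eli: Eli wins 15–12.
Ana vs Eli: Ana wins 18–9.
No candidate beats all others: Hira beats Fay beats Ben beats Hira, a majority cycle.

No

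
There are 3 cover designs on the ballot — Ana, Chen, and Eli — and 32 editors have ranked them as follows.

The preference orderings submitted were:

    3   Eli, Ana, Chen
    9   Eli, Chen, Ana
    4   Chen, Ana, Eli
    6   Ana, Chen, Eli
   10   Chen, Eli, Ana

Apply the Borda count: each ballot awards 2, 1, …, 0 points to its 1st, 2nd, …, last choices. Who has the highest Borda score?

Borda scores:
  Ana: 3·1 + 9·0 + 4·1 + 6·2 + 10·0 = 19
  Chen: 3·0 + 9·1 + 4·2 + 6·1 + 10·2 = 43
  Eli: 3·2 + 9·2 + 4·0 + 6·0 + 10·1 = 34
Chen has the highest total.

Chen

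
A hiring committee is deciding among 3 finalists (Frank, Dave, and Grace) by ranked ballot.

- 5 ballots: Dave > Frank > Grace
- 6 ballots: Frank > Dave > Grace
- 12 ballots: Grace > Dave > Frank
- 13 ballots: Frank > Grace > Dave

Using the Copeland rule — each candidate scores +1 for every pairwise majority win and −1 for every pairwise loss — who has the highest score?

Frank

Pairwise results:
  Frank vs Dave: Frank wins 19–17.
  Frank vs Grace: Frank wins 24–12.
  Dave vs Grace: Grace wins 25–11.
Copeland scores (wins − losses):
  Frank: 2 − 0 = 2
  Dave: 0 − 2 = -2
  Grace: 1 − 1 = 0
Frank has the best Copeland score.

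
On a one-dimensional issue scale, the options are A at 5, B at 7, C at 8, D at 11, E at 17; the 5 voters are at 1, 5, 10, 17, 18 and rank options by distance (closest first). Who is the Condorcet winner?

With single-peaked preferences on a line, the Condorcet winner is the candidate closest to the median voter.
The median voter (position 10) is closest to D at 11.
Check: D vs C — voters closer to D: 3 of 5.

D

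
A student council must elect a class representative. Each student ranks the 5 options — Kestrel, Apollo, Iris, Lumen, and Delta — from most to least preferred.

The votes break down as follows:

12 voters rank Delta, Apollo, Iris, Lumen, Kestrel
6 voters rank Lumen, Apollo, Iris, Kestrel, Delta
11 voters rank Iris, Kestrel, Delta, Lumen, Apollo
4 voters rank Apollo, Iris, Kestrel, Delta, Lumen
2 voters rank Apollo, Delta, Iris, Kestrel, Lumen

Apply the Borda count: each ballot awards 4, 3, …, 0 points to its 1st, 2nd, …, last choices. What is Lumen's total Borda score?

Borda scores:
  Kestrel: 12·0 + 6·1 + 11·3 + 4·2 + 2·1 = 49
  Apollo: 12·3 + 6·3 + 11·0 + 4·4 + 2·4 = 78
  Iris: 12·2 + 6·2 + 11·4 + 4·3 + 2·2 = 96
  Lumen: 12·1 + 6·4 + 11·1 + 4·0 + 2·0 = 47
  Delta: 12·4 + 6·0 + 11·2 + 4·1 + 2·3 = 80

47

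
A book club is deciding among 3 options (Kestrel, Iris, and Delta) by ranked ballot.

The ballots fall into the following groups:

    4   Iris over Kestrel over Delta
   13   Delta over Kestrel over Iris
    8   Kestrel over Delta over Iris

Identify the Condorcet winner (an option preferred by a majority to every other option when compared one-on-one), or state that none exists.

Delta

Head-to-head results (25 voters total):
Kestrel vs Iris: Kestrel wins 21–4.
Kestrel vs Delta: Delta wins 13–12.
Iris vs Delta: Delta wins 21–4.
Delta beats each rival — Kestrel (13–12), Iris (21–4) — so Delta is the Condorcet winner.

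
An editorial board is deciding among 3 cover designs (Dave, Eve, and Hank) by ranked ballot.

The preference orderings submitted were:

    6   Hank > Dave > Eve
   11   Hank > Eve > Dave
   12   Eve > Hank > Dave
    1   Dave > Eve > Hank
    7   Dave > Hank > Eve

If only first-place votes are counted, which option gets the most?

First-place vote totals:
  Dave: 8
  Eve: 12
  Hank: 17
Hank has the most first-place votes.

Hank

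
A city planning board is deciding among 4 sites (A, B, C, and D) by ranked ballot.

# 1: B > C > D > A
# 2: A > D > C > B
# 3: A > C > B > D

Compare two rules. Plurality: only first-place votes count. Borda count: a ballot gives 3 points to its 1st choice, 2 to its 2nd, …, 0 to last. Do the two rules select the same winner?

Plurality first-place counts: A 2, B 1, C 0, D 0 → A.
Borda totals: A 6, B 4, C 5, D 3 → A.
The two rules agree on A.

Yes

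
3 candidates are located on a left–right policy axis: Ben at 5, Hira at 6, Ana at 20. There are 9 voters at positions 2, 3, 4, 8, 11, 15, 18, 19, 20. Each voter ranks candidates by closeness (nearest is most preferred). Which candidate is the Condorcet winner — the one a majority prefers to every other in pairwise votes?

Hira

With single-peaked preferences on a line, the Condorcet winner is the candidate closest to the median voter.
The median voter (position 11) is closest to Hira at 6.
Check: Hira vs Ben — voters closer to Hira: 6 of 9.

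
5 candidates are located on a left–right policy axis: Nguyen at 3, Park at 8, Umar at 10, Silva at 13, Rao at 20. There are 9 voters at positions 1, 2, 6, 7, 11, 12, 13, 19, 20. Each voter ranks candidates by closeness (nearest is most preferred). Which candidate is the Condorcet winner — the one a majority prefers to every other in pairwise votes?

Umar

With single-peaked preferences on a line, the Condorcet winner is the candidate closest to the median voter.
The median voter (position 11) is closest to Umar at 10.
Check: Umar vs Rao — voters closer to Umar: 7 of 9.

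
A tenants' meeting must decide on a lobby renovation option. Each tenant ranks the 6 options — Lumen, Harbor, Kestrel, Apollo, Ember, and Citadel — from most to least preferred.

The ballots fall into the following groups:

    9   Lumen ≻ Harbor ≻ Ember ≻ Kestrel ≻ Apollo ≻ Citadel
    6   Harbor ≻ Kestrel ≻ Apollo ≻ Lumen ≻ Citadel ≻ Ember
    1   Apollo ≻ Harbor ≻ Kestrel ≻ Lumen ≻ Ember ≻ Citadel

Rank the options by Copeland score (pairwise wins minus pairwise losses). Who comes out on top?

Pairwise results:
  Lumen vs Harbor: Lumen wins 9–7.
  Lumen vs Kestrel: Lumen wins 9–7.
  Lumen vs Apollo: Lumen wins 9–7.
  Lumen vs Ember: Lumen wins 16–0.
  Lumen vs Citadel: Lumen wins 16–0.
  Harbor vs Kestrel: Harbor wins 16–0.
  Harbor vs Apollo: Harbor wins 15–1.
  Harbor vs Ember: Harbor wins 16–0.
  Harbor vs Citadel: Harbor wins 16–0.
  Kestrel vs Apollo: Kestrel wins 15–1.
  Kestrel vs Ember: Ember wins 9–7.
  Kestrel vs Citadel: Kestrel wins 16–0.
  Apollo vs Ember: Ember wins 9–7.
  Apollo vs Citadel: Apollo wins 16–0.
  Ember vs Citadel: Ember wins 10–6.
Copeland scores (wins − losses):
  Lumen: 5 − 0 = 5
  Harbor: 4 − 1 = 3
  Kestrel: 2 − 3 = -1
  Apollo: 1 − 4 = -3
  Ember: 3 − 2 = 1
  Citadel: 0 − 5 = -5
Lumen has the best Copeland score.

Lumen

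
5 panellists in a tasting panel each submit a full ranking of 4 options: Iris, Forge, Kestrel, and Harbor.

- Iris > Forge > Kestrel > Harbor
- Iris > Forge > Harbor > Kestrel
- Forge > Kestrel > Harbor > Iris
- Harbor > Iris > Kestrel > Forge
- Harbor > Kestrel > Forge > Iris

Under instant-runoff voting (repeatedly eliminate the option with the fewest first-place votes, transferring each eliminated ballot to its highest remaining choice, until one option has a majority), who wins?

Round 1: Iris 2, Harbor 2, Forge 1, Kestrel 0. Kestrel has the fewest and is eliminated.
Round 2: Iris 2, Harbor 2, Forge 1. Forge has the fewest and is eliminated.
Round 3: Harbor 3, Iris 2. Harbor has a majority.

Harbor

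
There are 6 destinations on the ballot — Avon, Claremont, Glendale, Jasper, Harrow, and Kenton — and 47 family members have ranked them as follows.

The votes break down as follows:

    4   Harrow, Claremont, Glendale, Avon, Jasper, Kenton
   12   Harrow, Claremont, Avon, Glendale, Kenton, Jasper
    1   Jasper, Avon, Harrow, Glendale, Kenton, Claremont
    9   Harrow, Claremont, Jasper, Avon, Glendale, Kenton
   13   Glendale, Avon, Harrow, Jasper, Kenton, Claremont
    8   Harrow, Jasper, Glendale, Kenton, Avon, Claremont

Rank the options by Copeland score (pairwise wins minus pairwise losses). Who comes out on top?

Pairwise results:
  Avon vs Claremont: Claremont wins 25–22.
  Avon vs Glendale: Glendale wins 25–22.
  Avon vs Jasper: Avon wins 29–18.
  Avon vs Harrow: Harrow wins 33–14.
  Avon vs Kenton: Avon wins 39–8.
  Claremont vs Glendale: Claremont wins 25–22.
  Claremont vs Jasper: Claremont wins 25–22.
  Claremont vs Harrow: Harrow wins 47–0.
  Claremont vs Kenton: Claremont wins 25–22.
  Glendale vs Jasper: Glendale wins 29–18.
  Glendale vs Harrow: Harrow wins 34–13.
  Glendale vs Kenton: Glendale wins 47–0.
  Jasper vs Harrow: Harrow wins 46–1.
  Jasper vs Kenton: Jasper wins 35–12.
  Harrow vs Kenton: Harrow wins 47–0.
Copeland scores (wins − losses):
  Avon: 2 − 3 = -1
  Claremont: 4 − 1 = 3
  Glendale: 3 − 2 = 1
  Jasper: 1 − 4 = -3
  Harrow: 5 − 0 = 5
  Kenton: 0 − 5 = -5
Harrow has the best Copeland score.

Harrow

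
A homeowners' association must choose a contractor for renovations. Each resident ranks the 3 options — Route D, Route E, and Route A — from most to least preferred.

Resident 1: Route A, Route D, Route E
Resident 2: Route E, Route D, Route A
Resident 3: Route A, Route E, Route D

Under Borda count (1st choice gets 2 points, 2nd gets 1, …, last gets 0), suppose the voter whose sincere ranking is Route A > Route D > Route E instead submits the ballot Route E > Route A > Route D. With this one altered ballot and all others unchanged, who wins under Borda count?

Route E

Borda totals with the altered ballot: Route D 1, Route E 5, Route A 3.
The switch changes the winner from Route A to Route E.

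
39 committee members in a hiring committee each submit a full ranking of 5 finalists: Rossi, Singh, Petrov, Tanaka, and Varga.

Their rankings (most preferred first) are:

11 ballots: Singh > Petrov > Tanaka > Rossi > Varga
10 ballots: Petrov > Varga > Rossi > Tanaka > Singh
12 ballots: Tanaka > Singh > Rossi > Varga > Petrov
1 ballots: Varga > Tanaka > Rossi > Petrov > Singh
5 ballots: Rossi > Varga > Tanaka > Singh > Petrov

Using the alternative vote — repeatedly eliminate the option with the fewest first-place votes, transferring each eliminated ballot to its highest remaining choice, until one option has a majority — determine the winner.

Round 1: Tanaka 12, Singh 11, Petrov 10, Rossi 5, Varga 1. Varga has the fewest and is eliminated.
Round 2: Tanaka 13, Singh 11, Petrov 10, Rossi 5. Rossi has the fewest and is eliminated.
Round 3: Tanaka 18, Singh 11, Petrov 10. Petrov has the fewest and is eliminated.
Round 4: Tanaka 28, Singh 11. Tanaka has a majority.

Tanaka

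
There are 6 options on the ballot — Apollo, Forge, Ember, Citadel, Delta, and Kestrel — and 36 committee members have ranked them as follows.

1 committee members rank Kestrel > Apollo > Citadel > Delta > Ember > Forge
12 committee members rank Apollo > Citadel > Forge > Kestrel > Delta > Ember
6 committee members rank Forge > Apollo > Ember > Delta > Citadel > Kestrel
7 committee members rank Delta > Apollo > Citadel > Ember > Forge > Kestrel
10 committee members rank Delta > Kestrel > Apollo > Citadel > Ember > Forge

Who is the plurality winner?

Delta

First-place vote totals:
  Apollo: 12
  Forge: 6
  Ember: 0
  Citadel: 0
  Delta: 17
  Kestrel: 1
Delta has the most first-place votes.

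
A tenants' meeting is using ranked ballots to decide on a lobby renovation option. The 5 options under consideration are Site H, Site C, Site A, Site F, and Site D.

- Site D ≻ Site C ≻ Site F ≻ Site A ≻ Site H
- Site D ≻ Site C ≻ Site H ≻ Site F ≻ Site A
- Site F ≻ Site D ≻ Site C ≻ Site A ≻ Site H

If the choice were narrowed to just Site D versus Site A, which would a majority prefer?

Site D

Ballots ranking Site D above Site A: 3.
Ballots ranking Site A above Site D: 0.
Site D wins the head-to-head, 3–0.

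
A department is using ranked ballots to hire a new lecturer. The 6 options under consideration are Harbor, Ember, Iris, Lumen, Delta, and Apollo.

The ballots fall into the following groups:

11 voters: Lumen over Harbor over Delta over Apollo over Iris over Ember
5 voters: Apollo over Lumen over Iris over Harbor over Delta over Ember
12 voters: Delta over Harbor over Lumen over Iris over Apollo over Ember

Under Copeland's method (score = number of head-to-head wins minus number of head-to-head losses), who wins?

Lumen

Pairwise results:
  Harbor vs Ember: Harbor wins 28–0.
  Harbor vs Iris: Harbor wins 23–5.
  Harbor vs Lumen: Lumen wins 16–12.
  Harbor vs Delta: Harbor wins 16–12.
  Harbor vs Apollo: Harbor wins 23–5.
  Ember vs Iris: Iris wins 28–0.
  Ember vs Lumen: Lumen wins 28–0.
  Ember vs Delta: Delta wins 28–0.
  Ember vs Apollo: Apollo wins 28–0.
  Iris vs Lumen: Lumen wins 28–0.
  Iris vs Delta: Delta wins 23–5.
  Iris vs Apollo: Apollo wins 16–12.
  Lumen vs Delta: Lumen wins 16–12.
  Lumen vs Apollo: Lumen wins 23–5.
  Delta vs Apollo: Delta wins 23–5.
Copeland scores (wins − losses):
  Harbor: 4 − 1 = 3
  Ember: 0 − 5 = -5
  Iris: 1 − 4 = -3
  Lumen: 5 − 0 = 5
  Delta: 3 − 2 = 1
  Apollo: 2 − 3 = -1
Lumen has the best Copeland score.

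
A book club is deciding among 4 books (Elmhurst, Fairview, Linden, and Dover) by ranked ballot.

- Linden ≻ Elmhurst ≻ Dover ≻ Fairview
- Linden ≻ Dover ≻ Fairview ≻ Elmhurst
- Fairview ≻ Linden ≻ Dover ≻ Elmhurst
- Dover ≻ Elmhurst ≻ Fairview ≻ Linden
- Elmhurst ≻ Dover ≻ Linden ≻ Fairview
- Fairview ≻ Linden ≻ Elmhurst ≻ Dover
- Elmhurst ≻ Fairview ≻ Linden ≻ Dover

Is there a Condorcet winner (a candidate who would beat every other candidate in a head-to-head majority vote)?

No

Head-to-head results (7 voters total):
Elmhurst vs Fairview: Elmhurst wins 4–3.
Elmhurst vs Linden: Linden wins 4–3.
Elmhurst vs Dover: Elmhurst wins 4–3.
Fairview vs Linden: Fairview wins 4–3.
Fairview vs Dover: Dover wins 4–3.
Linden vs Dover: Linden wins 5–2.
No candidate beats all others: Elmhurst beats Fairview beats Linden beats Elmhurst, a majority cycle.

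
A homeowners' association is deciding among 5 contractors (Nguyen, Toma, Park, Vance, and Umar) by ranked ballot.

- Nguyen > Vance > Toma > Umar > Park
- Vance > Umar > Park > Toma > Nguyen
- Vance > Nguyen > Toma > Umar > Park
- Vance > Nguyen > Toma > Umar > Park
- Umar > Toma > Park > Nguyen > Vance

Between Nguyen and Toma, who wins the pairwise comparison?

Ballots ranking Nguyen above Toma: 3.
Ballots ranking Toma above Nguyen: 2.
Nguyen wins the head-to-head, 3–2.

Nguyen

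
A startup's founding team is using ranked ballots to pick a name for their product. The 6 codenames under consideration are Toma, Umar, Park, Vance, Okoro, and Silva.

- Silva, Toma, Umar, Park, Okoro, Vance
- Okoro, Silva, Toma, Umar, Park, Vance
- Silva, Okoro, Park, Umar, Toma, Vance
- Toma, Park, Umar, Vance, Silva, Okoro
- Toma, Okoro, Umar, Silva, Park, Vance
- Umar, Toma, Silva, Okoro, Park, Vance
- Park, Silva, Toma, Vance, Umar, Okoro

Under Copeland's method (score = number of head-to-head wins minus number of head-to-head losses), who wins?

Pairwise results:
  Toma vs Umar: Toma wins 5–2.
  Toma vs Park: Toma wins 5–2.
  Toma vs Vance: Toma wins 7–0.
  Toma vs Okoro: Toma wins 5–2.
  Toma vs Silva: Silva wins 4–3.
  Umar vs Park: Umar wins 4–3.
  Umar vs Vance: Umar wins 6–1.
  Umar vs Okoro: Umar wins 4–3.
  Umar vs Silva: Silva wins 4–3.
  Park vs Vance: Park wins 7–0.
  Park vs Okoro: Okoro wins 4–3.
  Park vs Silva: Silva wins 5–2.
  Vance vs Okoro: Okoro wins 5–2.
  Vance vs Silva: Silva wins 6–1.
  Okoro vs Silva: Silva wins 5–2.
Copeland scores (wins − losses):
  Toma: 4 − 1 = 3
  Umar: 3 − 2 = 1
  Park: 1 − 4 = -3
  Vance: 0 − 5 = -5
  Okoro: 2 − 3 = -1
  Silva: 5 − 0 = 5
Silva has the best Copeland score.

Silva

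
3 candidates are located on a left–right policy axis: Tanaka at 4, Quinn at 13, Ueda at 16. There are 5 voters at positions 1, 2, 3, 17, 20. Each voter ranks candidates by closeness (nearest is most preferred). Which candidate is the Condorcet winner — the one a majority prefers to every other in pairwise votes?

Tanaka

With single-peaked preferences on a line, the Condorcet winner is the candidate closest to the median voter.
The median voter (position 3) is closest to Tanaka at 4.
Check: Tanaka vs Ueda — voters closer to Tanaka: 3 of 5.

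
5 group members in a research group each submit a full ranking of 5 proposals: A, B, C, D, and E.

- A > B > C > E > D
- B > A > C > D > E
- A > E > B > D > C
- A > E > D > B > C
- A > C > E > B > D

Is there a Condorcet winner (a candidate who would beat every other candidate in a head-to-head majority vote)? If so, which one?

A

Head-to-head results (5 voters total):
A vs B: A wins 4–1.
A vs C: A wins 5–0.
A vs D: A wins 5–0.
A vs E: A wins 5–0.
B vs C: B wins 4–1.
B vs D: B wins 4–1.
B vs E: E wins 3–2.
C vs D: C wins 3–2.
C vs E: C wins 3–2.
D vs E: E wins 4–1.
A beats each rival — B (4–1), C (5–0), D (5–0), E (5–0) — so A is the Condorcet winner.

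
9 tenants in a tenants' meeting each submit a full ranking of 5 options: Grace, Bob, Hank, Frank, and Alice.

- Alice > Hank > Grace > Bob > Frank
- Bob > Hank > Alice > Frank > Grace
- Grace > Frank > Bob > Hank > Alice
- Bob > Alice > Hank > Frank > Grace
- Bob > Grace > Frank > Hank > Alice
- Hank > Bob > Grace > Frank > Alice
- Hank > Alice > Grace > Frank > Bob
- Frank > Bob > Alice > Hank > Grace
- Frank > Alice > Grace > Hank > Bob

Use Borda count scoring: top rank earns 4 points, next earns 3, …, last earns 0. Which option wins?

Borda scores:
  Grace: 2 + 0 + 4 + 0 + 3 + 2 + 2 + 0 + 2 = 15
  Bob: 1 + 4 + 2 + 4 + 4 + 3 + 0 + 3 + 0 = 21
  Hank: 3 + 3 + 1 + 2 + 1 + 4 + 4 + 1 + 1 = 20
  Frank: 0 + 1 + 3 + 1 + 2 + 1 + 1 + 4 + 4 = 17
  Alice: 4 + 2 + 0 + 3 + 0 + 0 + 3 + 2 + 3 = 17
Bob has the highest total.

Bob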